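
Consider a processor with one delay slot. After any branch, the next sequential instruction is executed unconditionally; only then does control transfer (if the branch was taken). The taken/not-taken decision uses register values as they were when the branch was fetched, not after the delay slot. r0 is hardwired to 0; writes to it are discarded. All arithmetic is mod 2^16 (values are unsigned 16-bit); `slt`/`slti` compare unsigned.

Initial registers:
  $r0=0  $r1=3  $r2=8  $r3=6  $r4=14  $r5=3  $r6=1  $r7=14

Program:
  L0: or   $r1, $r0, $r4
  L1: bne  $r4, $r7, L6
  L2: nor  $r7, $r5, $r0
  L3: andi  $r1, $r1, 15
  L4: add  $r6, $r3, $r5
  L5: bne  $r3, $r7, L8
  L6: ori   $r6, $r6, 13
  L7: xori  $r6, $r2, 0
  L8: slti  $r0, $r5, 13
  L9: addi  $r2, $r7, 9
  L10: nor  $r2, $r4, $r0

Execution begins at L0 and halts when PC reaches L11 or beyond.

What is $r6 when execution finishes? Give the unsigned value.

PC=0  or   $r1, $r0, $r4     | $r0=0 $r1=14 $r2=8 $r3=6 $r4=14 $r5=3 $r6=1 $r7=14
PC=1  bne  $r4, $r7, L6      | $r0=0 $r1=14 $r2=8 $r3=6 $r4=14 $r5=3 $r6=1 $r7=14  [not taken]
PC=2  nor  $r7, $r5, $r0     | $r0=0 $r1=14 $r2=8 $r3=6 $r4=14 $r5=3 $r6=1 $r7=65532
PC=3  andi  $r1, $r1, 15     | $r0=0 $r1=14 $r2=8 $r3=6 $r4=14 $r5=3 $r6=1 $r7=65532
PC=4  add  $r6, $r3, $r5     | $r0=0 $r1=14 $r2=8 $r3=6 $r4=14 $r5=3 $r6=9 $r7=65532
PC=5  bne  $r3, $r7, L8      | $r0=0 $r1=14 $r2=8 $r3=6 $r4=14 $r5=3 $r6=9 $r7=65532  [TAKEN]
PC=6  ori   $r6, $r6, 13     | $r0=0 $r1=14 $r2=8 $r3=6 $r4=14 $r5=3 $r6=13 $r7=65532
PC=8  slti  $r0, $r5, 13     | $r0=0 $r1=14 $r2=8 $r3=6 $r4=14 $r5=3 $r6=13 $r7=65532
PC=9  addi  $r2, $r7, 9      | $r0=0 $r1=14 $r2=5 $r3=6 $r4=14 $r5=3 $r6=13 $r7=65532
PC=10 nor  $r2, $r4, $r0     | $r0=0 $r1=14 $r2=65521 $r3=6 $r4=14 $r5=3 $r6=13 $r7=65532

13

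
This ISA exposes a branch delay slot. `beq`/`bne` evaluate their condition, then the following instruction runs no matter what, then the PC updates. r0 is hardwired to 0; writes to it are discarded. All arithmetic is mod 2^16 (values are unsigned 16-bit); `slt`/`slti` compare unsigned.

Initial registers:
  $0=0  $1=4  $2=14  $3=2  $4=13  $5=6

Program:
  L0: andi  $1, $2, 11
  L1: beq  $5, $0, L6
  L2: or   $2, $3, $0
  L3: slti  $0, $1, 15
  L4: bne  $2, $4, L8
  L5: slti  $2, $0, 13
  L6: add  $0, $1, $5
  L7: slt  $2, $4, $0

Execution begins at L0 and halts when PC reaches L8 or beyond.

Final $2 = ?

#0 andi  $1, $2, 11 ; 0/10/14/2/13/6
#1 beq  $5, $0, L6 ; 0/10/14/2/13/6 ; →fallthru
#2 or   $2, $3, $0 ; 0/10/2/2/13/6
#3 slti  $0, $1, 15 ; 0/10/2/2/13/6
#4 bne  $2, $4, L8 ; 0/10/2/2/13/6 ; →target
#5 slti  $2, $0, 13 ; 0/10/1/2/13/6

1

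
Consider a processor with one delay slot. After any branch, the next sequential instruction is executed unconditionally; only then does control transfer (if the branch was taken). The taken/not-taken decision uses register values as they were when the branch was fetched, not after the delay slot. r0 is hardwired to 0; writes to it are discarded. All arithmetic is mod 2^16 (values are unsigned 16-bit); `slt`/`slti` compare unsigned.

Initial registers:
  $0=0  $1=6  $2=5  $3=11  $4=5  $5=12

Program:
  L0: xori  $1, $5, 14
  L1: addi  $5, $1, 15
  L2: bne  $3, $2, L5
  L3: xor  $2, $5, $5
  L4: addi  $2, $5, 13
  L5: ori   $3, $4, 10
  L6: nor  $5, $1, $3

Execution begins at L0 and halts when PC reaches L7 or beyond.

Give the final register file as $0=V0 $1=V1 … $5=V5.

  step pc=0: xori  $1, $5, 14  regs=(0,2,5,11,5,12)
  step pc=1: addi  $5, $1, 15  regs=(0,2,5,11,5,17)
  step pc=2: bne  $3, $2, L5  cond=T  regs=(0,2,5,11,5,17)
  step pc=3: xor  $2, $5, $5  regs=(0,2,0,11,5,17)
  step pc=5: ori   $3, $4, 10  regs=(0,2,0,15,5,17)
  step pc=6: nor  $5, $1, $3  regs=(0,2,0,15,5,65520)

$0=0 $1=2 $2=0 $3=15 $4=5 $5=65520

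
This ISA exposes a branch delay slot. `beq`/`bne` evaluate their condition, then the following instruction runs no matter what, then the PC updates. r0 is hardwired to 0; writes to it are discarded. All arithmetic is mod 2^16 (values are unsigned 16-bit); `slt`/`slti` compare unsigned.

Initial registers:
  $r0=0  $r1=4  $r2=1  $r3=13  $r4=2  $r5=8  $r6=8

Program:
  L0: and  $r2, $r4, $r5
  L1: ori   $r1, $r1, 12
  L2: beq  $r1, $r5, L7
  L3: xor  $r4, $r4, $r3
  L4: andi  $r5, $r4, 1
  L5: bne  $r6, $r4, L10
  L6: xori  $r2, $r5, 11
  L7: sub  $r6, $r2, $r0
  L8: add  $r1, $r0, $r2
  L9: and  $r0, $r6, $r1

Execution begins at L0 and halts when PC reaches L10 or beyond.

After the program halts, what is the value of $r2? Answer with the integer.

[0] and  $r2, $r4, $r5  →  {$r0:0, $r1:4, $r2:0, $r3:13, $r4:2, $r5:8, $r6:8}
[1] ori   $r1, $r1, 12  →  {$r0:0, $r1:12, $r2:0, $r3:13, $r4:2, $r5:8, $r6:8}
[2] beq  $r1, $r5, L7  →  {$r0:0, $r1:12, $r2:0, $r3:13, $r4:2, $r5:8, $r6:8}  ⟨branch fallthrough⟩
[3] xor  $r4, $r4, $r3  →  {$r0:0, $r1:12, $r2:0, $r3:13, $r4:15, $r5:8, $r6:8}
[4] andi  $r5, $r4, 1  →  {$r0:0, $r1:12, $r2:0, $r3:13, $r4:15, $r5:1, $r6:8}
[5] bne  $r6, $r4, L10  →  {$r0:0, $r1:12, $r2:0, $r3:13, $r4:15, $r5:1, $r6:8}  ⟨branch taken⟩
[6] xori  $r2, $r5, 11  →  {$r0:0, $r1:12, $r2:10, $r3:13, $r4:15, $r5:1, $r6:8}

10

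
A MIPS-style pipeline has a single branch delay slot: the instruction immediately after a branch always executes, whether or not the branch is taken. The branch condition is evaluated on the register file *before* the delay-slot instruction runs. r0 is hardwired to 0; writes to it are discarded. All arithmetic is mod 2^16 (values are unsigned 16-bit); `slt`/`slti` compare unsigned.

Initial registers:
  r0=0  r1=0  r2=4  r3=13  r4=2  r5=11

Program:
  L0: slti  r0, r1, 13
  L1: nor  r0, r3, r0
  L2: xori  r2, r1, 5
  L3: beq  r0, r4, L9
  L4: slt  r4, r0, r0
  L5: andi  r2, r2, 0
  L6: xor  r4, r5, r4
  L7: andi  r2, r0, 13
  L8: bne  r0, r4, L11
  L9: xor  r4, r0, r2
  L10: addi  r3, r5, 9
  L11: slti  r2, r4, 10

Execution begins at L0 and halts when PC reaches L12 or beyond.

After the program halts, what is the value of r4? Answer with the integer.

#0 slti  r0, r1, 13 ; 0/0/4/13/2/11
#1 nor  r0, r3, r0 ; 0/0/4/13/2/11
#2 xori  r2, r1, 5 ; 0/0/5/13/2/11
#3 beq  r0, r4, L9 ; 0/0/5/13/2/11 ; →fallthru
#4 slt  r4, r0, r0 ; 0/0/5/13/0/11
#5 andi  r2, r2, 0 ; 0/0/0/13/0/11
#6 xor  r4, r5, r4 ; 0/0/0/13/11/11
#7 andi  r2, r0, 13 ; 0/0/0/13/11/11
#8 bne  r0, r4, L11 ; 0/0/0/13/11/11 ; →target
#9 xor  r4, r0, r2 ; 0/0/0/13/0/11
#11 slti  r2, r4, 10 ; 0/0/1/13/0/11

0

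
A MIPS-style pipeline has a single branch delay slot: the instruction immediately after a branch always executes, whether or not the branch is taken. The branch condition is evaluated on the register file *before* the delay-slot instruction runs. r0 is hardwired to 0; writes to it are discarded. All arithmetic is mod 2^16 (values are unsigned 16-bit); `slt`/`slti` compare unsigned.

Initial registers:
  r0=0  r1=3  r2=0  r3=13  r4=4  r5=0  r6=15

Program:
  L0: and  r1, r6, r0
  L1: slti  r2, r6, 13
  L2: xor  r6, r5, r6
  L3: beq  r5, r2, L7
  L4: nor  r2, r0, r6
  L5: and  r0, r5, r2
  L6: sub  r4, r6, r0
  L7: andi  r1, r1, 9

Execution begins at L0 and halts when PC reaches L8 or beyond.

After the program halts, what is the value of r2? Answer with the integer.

65520

#0 and  r1, r6, r0 ; 0/0/0/13/4/0/15
#1 slti  r2, r6, 13 ; 0/0/0/13/4/0/15
#2 xor  r6, r5, r6 ; 0/0/0/13/4/0/15
#3 beq  r5, r2, L7 ; 0/0/0/13/4/0/15 ; →target
#4 nor  r2, r0, r6 ; 0/0/65520/13/4/0/15
#7 andi  r1, r1, 9 ; 0/0/65520/13/4/0/15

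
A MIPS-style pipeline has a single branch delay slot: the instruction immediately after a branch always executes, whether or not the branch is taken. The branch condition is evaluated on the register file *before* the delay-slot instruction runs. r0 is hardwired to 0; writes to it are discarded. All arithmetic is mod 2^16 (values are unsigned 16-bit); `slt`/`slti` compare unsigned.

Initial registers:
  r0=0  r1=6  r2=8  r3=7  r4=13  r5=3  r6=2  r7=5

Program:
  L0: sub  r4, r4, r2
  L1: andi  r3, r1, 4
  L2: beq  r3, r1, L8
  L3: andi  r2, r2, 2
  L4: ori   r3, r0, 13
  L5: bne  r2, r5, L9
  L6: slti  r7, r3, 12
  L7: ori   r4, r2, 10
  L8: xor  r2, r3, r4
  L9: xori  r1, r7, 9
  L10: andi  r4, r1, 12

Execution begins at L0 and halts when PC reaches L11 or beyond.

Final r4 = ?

8

PC=0  sub  r4, r4, r2        | r0=0 r1=6 r2=8 r3=7 r4=5 r5=3 r6=2 r7=5
PC=1  andi  r3, r1, 4        | r0=0 r1=6 r2=8 r3=4 r4=5 r5=3 r6=2 r7=5
PC=2  beq  r3, r1, L8        | r0=0 r1=6 r2=8 r3=4 r4=5 r5=3 r6=2 r7=5  [not taken]
PC=3  andi  r2, r2, 2        | r0=0 r1=6 r2=0 r3=4 r4=5 r5=3 r6=2 r7=5
PC=4  ori   r3, r0, 13       | r0=0 r1=6 r2=0 r3=13 r4=5 r5=3 r6=2 r7=5
PC=5  bne  r2, r5, L9        | r0=0 r1=6 r2=0 r3=13 r4=5 r5=3 r6=2 r7=5  [TAKEN]
PC=6  slti  r7, r3, 12       | r0=0 r1=6 r2=0 r3=13 r4=5 r5=3 r6=2 r7=0
PC=9  xori  r1, r7, 9        | r0=0 r1=9 r2=0 r3=13 r4=5 r5=3 r6=2 r7=0
PC=10 andi  r4, r1, 12       | r0=0 r1=9 r2=0 r3=13 r4=8 r5=3 r6=2 r7=0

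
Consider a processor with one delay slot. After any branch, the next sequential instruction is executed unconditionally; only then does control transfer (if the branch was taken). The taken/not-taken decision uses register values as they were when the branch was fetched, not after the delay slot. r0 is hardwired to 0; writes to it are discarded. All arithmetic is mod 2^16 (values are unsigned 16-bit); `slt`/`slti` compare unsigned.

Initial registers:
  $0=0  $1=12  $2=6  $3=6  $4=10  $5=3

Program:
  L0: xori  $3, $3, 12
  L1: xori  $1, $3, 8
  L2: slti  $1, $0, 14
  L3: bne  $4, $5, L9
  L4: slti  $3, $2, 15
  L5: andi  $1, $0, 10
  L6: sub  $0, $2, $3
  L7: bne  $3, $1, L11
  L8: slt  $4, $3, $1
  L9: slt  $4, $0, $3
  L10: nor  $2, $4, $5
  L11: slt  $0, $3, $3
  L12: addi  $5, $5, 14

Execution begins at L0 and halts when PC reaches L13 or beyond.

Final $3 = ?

PC=0  xori  $3, $3, 12       | $0=0 $1=12 $2=6 $3=10 $4=10 $5=3
PC=1  xori  $1, $3, 8        | $0=0 $1=2 $2=6 $3=10 $4=10 $5=3
PC=2  slti  $1, $0, 14       | $0=0 $1=1 $2=6 $3=10 $4=10 $5=3
PC=3  bne  $4, $5, L9        | $0=0 $1=1 $2=6 $3=10 $4=10 $5=3  [TAKEN]
PC=4  slti  $3, $2, 15       | $0=0 $1=1 $2=6 $3=1 $4=10 $5=3
PC=9  slt  $4, $0, $3        | $0=0 $1=1 $2=6 $3=1 $4=1 $5=3
PC=10 nor  $2, $4, $5        | $0=0 $1=1 $2=65532 $3=1 $4=1 $5=3
PC=11 slt  $0, $3, $3        | $0=0 $1=1 $2=65532 $3=1 $4=1 $5=3
PC=12 addi  $5, $5, 14       | $0=0 $1=1 $2=65532 $3=1 $4=1 $5=17

1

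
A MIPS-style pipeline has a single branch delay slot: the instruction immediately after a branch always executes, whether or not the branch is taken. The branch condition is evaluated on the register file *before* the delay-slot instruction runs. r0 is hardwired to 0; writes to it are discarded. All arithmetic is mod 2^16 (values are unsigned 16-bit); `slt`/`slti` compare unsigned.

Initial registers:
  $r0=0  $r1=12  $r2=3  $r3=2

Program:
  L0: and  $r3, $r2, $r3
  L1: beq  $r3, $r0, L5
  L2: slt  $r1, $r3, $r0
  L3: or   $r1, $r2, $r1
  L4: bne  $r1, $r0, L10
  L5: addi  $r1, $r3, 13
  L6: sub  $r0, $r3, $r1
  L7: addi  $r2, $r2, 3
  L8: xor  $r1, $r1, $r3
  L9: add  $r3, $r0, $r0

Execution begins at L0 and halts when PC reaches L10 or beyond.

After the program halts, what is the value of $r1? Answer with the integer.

[0] and  $r3, $r2, $r3  →  {$r0:0, $r1:12, $r2:3, $r3:2}
[1] beq  $r3, $r0, L5  →  {$r0:0, $r1:12, $r2:3, $r3:2}  ⟨branch fallthrough⟩
[2] slt  $r1, $r3, $r0  →  {$r0:0, $r1:0, $r2:3, $r3:2}
[3] or   $r1, $r2, $r1  →  {$r0:0, $r1:3, $r2:3, $r3:2}
[4] bne  $r1, $r0, L10  →  {$r0:0, $r1:3, $r2:3, $r3:2}  ⟨branch taken⟩
[5] addi  $r1, $r3, 13  →  {$r0:0, $r1:15, $r2:3, $r3:2}

15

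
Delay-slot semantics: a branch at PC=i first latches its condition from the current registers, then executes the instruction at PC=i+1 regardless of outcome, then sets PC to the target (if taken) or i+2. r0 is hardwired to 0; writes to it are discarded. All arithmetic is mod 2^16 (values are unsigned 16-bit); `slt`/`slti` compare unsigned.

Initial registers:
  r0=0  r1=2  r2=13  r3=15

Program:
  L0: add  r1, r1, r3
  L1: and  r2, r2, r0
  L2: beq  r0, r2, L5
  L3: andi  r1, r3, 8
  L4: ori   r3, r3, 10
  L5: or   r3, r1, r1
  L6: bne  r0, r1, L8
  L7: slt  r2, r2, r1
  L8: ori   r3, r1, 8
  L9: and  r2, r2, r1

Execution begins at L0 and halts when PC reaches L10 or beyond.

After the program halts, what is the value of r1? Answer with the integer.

8

PC=0  add  r1, r1, r3        | r0=0 r1=17 r2=13 r3=15
PC=1  and  r2, r2, r0        | r0=0 r1=17 r2=0 r3=15
PC=2  beq  r0, r2, L5        | r0=0 r1=17 r2=0 r3=15  [TAKEN]
PC=3  andi  r1, r3, 8        | r0=0 r1=8 r2=0 r3=15
PC=5  or   r3, r1, r1        | r0=0 r1=8 r2=0 r3=8
PC=6  bne  r0, r1, L8        | r0=0 r1=8 r2=0 r3=8  [TAKEN]
PC=7  slt  r2, r2, r1        | r0=0 r1=8 r2=1 r3=8
PC=8  ori   r3, r1, 8        | r0=0 r1=8 r2=1 r3=8
PC=9  and  r2, r2, r1        | r0=0 r1=8 r2=0 r3=8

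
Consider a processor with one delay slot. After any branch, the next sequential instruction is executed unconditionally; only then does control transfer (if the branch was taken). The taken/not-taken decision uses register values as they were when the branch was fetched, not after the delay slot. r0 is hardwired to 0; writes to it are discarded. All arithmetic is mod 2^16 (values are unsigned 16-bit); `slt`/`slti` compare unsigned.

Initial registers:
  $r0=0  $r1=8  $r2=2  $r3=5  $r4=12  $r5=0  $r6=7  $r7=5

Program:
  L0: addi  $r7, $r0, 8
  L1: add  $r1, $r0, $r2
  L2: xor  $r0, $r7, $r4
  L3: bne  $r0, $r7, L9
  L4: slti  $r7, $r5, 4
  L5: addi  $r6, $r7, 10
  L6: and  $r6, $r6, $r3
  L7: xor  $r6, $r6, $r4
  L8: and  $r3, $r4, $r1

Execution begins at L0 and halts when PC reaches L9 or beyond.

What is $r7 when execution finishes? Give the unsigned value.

1

PC=0  addi  $r7, $r0, 8      | $r0=0 $r1=8 $r2=2 $r3=5 $r4=12 $r5=0 $r6=7 $r7=8
PC=1  add  $r1, $r0, $r2     | $r0=0 $r1=2 $r2=2 $r3=5 $r4=12 $r5=0 $r6=7 $r7=8
PC=2  xor  $r0, $r7, $r4     | $r0=0 $r1=2 $r2=2 $r3=5 $r4=12 $r5=0 $r6=7 $r7=8
PC=3  bne  $r0, $r7, L9      | $r0=0 $r1=2 $r2=2 $r3=5 $r4=12 $r5=0 $r6=7 $r7=8  [TAKEN]
PC=4  slti  $r7, $r5, 4      | $r0=0 $r1=2 $r2=2 $r3=5 $r4=12 $r5=0 $r6=7 $r7=1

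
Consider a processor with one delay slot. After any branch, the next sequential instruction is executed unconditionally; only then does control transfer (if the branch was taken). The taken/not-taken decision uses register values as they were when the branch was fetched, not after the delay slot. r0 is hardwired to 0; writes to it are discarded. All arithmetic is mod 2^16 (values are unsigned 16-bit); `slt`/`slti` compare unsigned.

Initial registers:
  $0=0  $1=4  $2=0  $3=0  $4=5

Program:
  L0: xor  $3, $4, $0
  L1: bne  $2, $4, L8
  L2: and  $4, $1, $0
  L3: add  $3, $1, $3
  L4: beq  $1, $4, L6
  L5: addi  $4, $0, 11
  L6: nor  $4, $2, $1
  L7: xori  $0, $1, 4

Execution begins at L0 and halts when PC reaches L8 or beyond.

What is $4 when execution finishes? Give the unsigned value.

0

[0] xor  $3, $4, $0  →  {$0:0, $1:4, $2:0, $3:5, $4:5}
[1] bne  $2, $4, L8  →  {$0:0, $1:4, $2:0, $3:5, $4:5}  ⟨branch taken⟩
[2] and  $4, $1, $0  →  {$0:0, $1:4, $2:0, $3:5, $4:0}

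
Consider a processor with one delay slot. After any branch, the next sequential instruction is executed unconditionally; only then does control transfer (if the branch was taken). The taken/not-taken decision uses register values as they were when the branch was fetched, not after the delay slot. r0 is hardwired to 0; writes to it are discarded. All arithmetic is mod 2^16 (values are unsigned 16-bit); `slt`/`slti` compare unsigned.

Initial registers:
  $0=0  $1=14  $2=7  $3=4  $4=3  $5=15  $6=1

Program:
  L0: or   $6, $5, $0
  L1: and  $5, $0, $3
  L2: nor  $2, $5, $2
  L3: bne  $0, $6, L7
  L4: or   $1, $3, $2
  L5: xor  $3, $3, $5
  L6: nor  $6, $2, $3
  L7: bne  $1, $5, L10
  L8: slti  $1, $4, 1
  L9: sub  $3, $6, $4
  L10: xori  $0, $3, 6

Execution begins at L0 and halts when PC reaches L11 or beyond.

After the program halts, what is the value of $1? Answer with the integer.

  step pc=0: or   $6, $5, $0  regs=(0,14,7,4,3,15,15)
  step pc=1: and  $5, $0, $3  regs=(0,14,7,4,3,0,15)
  step pc=2: nor  $2, $5, $2  regs=(0,14,65528,4,3,0,15)
  step pc=3: bne  $0, $6, L7  cond=T  regs=(0,14,65528,4,3,0,15)
  step pc=4: or   $1, $3, $2  regs=(0,65532,65528,4,3,0,15)
  step pc=7: bne  $1, $5, L10  cond=T  regs=(0,65532,65528,4,3,0,15)
  step pc=8: slti  $1, $4, 1  regs=(0,0,65528,4,3,0,15)
  step pc=10: xori  $0, $3, 6  regs=(0,0,65528,4,3,0,15)

0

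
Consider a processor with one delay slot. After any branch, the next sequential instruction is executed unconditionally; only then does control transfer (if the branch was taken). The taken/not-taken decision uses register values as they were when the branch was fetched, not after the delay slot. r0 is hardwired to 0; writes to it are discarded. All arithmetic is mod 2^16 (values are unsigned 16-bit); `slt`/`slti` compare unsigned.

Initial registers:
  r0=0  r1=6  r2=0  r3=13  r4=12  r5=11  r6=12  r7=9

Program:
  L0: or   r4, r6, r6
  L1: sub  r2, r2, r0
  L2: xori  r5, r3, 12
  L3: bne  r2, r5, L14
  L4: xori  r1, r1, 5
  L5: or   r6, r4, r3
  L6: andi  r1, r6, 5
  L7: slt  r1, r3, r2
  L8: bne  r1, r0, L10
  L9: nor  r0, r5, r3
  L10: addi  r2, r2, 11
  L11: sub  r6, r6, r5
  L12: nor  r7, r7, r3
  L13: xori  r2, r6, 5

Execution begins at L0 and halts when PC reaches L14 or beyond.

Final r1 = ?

3

  step pc=0: or   r4, r6, r6  regs=(0,6,0,13,12,11,12,9)
  step pc=1: sub  r2, r2, r0  regs=(0,6,0,13,12,11,12,9)
  step pc=2: xori  r5, r3, 12  regs=(0,6,0,13,12,1,12,9)
  step pc=3: bne  r2, r5, L14  cond=T  regs=(0,6,0,13,12,1,12,9)
  step pc=4: xori  r1, r1, 5  regs=(0,3,0,13,12,1,12,9)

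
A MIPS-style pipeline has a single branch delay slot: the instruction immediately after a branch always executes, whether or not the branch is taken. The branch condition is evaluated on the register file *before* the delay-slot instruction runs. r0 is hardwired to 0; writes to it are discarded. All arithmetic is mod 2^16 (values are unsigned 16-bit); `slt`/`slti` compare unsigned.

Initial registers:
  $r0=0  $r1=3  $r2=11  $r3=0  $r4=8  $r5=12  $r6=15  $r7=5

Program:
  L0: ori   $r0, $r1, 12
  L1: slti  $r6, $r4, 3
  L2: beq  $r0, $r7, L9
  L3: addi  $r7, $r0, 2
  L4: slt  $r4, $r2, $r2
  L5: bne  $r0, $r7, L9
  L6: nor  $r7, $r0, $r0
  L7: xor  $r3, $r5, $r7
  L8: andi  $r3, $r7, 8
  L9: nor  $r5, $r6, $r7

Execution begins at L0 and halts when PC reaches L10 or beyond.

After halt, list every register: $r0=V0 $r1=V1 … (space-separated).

$r0=0 $r1=3 $r2=11 $r3=0 $r4=0 $r5=0 $r6=0 $r7=65535

#0 ori   $r0, $r1, 12 ; 0/3/11/0/8/12/15/5
#1 slti  $r6, $r4, 3 ; 0/3/11/0/8/12/0/5
#2 beq  $r0, $r7, L9 ; 0/3/11/0/8/12/0/5 ; →fallthru
#3 addi  $r7, $r0, 2 ; 0/3/11/0/8/12/0/2
#4 slt  $r4, $r2, $r2 ; 0/3/11/0/0/12/0/2
#5 bne  $r0, $r7, L9 ; 0/3/11/0/0/12/0/2 ; →target
#6 nor  $r7, $r0, $r0 ; 0/3/11/0/0/12/0/65535
#9 nor  $r5, $r6, $r7 ; 0/3/11/0/0/0/0/65535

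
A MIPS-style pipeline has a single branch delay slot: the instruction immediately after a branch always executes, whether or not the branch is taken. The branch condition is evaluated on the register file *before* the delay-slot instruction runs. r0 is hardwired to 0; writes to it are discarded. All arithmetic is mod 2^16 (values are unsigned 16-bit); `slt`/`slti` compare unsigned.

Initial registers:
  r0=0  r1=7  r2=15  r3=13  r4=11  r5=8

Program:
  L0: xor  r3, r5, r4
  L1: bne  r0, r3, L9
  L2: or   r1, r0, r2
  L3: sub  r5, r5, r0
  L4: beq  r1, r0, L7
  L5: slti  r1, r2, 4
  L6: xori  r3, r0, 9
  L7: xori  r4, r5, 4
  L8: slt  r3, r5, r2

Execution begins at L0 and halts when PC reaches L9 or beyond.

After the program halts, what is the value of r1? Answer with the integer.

[0] xor  r3, r5, r4  →  {r0:0, r1:7, r2:15, r3:3, r4:11, r5:8}
[1] bne  r0, r3, L9  →  {r0:0, r1:7, r2:15, r3:3, r4:11, r5:8}  ⟨branch taken⟩
[2] or   r1, r0, r2  →  {r0:0, r1:15, r2:15, r3:3, r4:11, r5:8}

15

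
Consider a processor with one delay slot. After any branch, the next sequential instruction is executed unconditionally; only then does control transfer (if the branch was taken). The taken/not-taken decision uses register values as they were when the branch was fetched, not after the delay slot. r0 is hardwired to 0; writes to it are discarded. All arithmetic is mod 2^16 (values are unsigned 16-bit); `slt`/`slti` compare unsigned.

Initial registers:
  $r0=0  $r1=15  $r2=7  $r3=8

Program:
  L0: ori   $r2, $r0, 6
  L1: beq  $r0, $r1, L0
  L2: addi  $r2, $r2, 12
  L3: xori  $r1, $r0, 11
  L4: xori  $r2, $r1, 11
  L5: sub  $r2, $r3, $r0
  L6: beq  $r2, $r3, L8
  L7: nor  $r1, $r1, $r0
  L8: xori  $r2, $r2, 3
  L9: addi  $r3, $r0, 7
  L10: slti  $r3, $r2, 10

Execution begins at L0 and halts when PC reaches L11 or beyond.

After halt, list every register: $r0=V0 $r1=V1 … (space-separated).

$r0=0 $r1=65524 $r2=11 $r3=0

[0] ori   $r2, $r0, 6  →  {$r0:0, $r1:15, $r2:6, $r3:8}
[1] beq  $r0, $r1, L0  →  {$r0:0, $r1:15, $r2:6, $r3:8}  ⟨branch fallthrough⟩
[2] addi  $r2, $r2, 12  →  {$r0:0, $r1:15, $r2:18, $r3:8}
[3] xori  $r1, $r0, 11  →  {$r0:0, $r1:11, $r2:18, $r3:8}
[4] xori  $r2, $r1, 11  →  {$r0:0, $r1:11, $r2:0, $r3:8}
[5] sub  $r2, $r3, $r0  →  {$r0:0, $r1:11, $r2:8, $r3:8}
[6] beq  $r2, $r3, L8  →  {$r0:0, $r1:11, $r2:8, $r3:8}  ⟨branch taken⟩
[7] nor  $r1, $r1, $r0  →  {$r0:0, $r1:65524, $r2:8, $r3:8}
[8] xori  $r2, $r2, 3  →  {$r0:0, $r1:65524, $r2:11, $r3:8}
[9] addi  $r3, $r0, 7  →  {$r0:0, $r1:65524, $r2:11, $r3:7}
[10] slti  $r3, $r2, 10  →  {$r0:0, $r1:65524, $r2:11, $r3:0}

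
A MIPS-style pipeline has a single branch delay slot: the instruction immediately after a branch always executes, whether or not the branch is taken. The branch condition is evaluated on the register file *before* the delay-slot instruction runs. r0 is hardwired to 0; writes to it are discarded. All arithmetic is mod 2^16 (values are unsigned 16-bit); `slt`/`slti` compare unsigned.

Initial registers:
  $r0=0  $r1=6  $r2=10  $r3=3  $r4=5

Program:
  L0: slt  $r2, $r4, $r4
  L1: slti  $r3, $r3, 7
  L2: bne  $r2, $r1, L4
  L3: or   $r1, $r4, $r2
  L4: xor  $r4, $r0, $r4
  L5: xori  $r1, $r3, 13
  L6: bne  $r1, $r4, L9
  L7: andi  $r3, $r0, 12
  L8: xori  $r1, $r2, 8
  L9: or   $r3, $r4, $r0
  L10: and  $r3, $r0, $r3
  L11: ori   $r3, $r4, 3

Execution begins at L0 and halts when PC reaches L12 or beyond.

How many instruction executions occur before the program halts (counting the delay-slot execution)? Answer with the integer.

  step pc=0: slt  $r2, $r4, $r4  regs=(0,6,0,3,5)
  step pc=1: slti  $r3, $r3, 7  regs=(0,6,0,1,5)
  step pc=2: bne  $r2, $r1, L4  cond=T  regs=(0,6,0,1,5)
  step pc=3: or   $r1, $r4, $r2  regs=(0,5,0,1,5)
  step pc=4: xor  $r4, $r0, $r4  regs=(0,5,0,1,5)
  step pc=5: xori  $r1, $r3, 13  regs=(0,12,0,1,5)
  step pc=6: bne  $r1, $r4, L9  cond=T  regs=(0,12,0,1,5)
  step pc=7: andi  $r3, $r0, 12  regs=(0,12,0,0,5)
  step pc=9: or   $r3, $r4, $r0  regs=(0,12,0,5,5)
  step pc=10: and  $r3, $r0, $r3  regs=(0,12,0,0,5)
  step pc=11: ori   $r3, $r4, 3  regs=(0,12,0,7,5)

11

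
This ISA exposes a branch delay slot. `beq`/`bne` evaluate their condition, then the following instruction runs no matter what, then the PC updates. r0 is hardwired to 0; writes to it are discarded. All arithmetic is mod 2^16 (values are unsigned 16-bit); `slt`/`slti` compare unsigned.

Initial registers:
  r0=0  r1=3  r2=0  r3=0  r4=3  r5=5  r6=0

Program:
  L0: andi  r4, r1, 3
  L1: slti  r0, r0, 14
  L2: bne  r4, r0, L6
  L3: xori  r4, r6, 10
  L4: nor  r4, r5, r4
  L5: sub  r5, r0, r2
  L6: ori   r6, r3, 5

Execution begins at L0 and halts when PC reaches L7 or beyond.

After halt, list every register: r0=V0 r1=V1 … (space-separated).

  step pc=0: andi  r4, r1, 3  regs=(0,3,0,0,3,5,0)
  step pc=1: slti  r0, r0, 14  regs=(0,3,0,0,3,5,0)
  step pc=2: bne  r4, r0, L6  cond=T  regs=(0,3,0,0,3,5,0)
  step pc=3: xori  r4, r6, 10  regs=(0,3,0,0,10,5,0)
  step pc=6: ori   r6, r3, 5  regs=(0,3,0,0,10,5,5)

r0=0 r1=3 r2=0 r3=0 r4=10 r5=5 r6=5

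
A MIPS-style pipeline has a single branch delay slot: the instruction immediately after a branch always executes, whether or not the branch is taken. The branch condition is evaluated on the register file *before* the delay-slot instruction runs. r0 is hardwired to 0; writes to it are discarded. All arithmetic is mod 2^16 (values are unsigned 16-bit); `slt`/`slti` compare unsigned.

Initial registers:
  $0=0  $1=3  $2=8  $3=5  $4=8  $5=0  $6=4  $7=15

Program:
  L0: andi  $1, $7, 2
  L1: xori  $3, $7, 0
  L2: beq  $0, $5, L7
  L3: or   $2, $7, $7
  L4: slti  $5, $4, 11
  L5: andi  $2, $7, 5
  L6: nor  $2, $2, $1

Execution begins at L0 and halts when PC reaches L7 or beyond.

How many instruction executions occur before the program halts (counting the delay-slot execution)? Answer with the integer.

4

[0] andi  $1, $7, 2  →  {$0:0, $1:2, $2:8, $3:5, $4:8, $5:0, $6:4, $7:15}
[1] xori  $3, $7, 0  →  {$0:0, $1:2, $2:8, $3:15, $4:8, $5:0, $6:4, $7:15}
[2] beq  $0, $5, L7  →  {$0:0, $1:2, $2:8, $3:15, $4:8, $5:0, $6:4, $7:15}  ⟨branch taken⟩
[3] or   $2, $7, $7  →  {$0:0, $1:2, $2:15, $3:15, $4:8, $5:0, $6:4, $7:15}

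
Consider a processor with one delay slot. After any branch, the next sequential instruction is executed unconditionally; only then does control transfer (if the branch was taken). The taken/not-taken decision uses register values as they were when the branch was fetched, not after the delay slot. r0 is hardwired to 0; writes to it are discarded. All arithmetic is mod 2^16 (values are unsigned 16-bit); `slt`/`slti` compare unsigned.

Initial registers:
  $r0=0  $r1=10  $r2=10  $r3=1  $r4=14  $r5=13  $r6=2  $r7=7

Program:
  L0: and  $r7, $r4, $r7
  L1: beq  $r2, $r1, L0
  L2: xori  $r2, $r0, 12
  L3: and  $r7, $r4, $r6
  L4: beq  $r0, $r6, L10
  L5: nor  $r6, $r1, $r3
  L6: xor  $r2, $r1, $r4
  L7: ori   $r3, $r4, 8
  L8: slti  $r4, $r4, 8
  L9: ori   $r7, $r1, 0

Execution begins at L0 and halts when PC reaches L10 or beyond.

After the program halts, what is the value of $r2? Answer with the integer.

PC=0  and  $r7, $r4, $r7     | $r0=0 $r1=10 $r2=10 $r3=1 $r4=14 $r5=13 $r6=2 $r7=6
PC=1  beq  $r2, $r1, L0      | $r0=0 $r1=10 $r2=10 $r3=1 $r4=14 $r5=13 $r6=2 $r7=6  [TAKEN]
PC=2  xori  $r2, $r0, 12     | $r0=0 $r1=10 $r2=12 $r3=1 $r4=14 $r5=13 $r6=2 $r7=6
PC=0  and  $r7, $r4, $r7     | $r0=0 $r1=10 $r2=12 $r3=1 $r4=14 $r5=13 $r6=2 $r7=6
PC=1  beq  $r2, $r1, L0      | $r0=0 $r1=10 $r2=12 $r3=1 $r4=14 $r5=13 $r6=2 $r7=6  [not taken]
PC=2  xori  $r2, $r0, 12     | $r0=0 $r1=10 $r2=12 $r3=1 $r4=14 $r5=13 $r6=2 $r7=6
PC=3  and  $r7, $r4, $r6     | $r0=0 $r1=10 $r2=12 $r3=1 $r4=14 $r5=13 $r6=2 $r7=2
PC=4  beq  $r0, $r6, L10     | $r0=0 $r1=10 $r2=12 $r3=1 $r4=14 $r5=13 $r6=2 $r7=2  [not taken]
PC=5  nor  $r6, $r1, $r3     | $r0=0 $r1=10 $r2=12 $r3=1 $r4=14 $r5=13 $r6=65524 $r7=2
PC=6  xor  $r2, $r1, $r4     | $r0=0 $r1=10 $r2=4 $r3=1 $r4=14 $r5=13 $r6=65524 $r7=2
PC=7  ori   $r3, $r4, 8      | $r0=0 $r1=10 $r2=4 $r3=14 $r4=14 $r5=13 $r6=65524 $r7=2
PC=8  slti  $r4, $r4, 8      | $r0=0 $r1=10 $r2=4 $r3=14 $r4=0 $r5=13 $r6=65524 $r7=2
PC=9  ori   $r7, $r1, 0      | $r0=0 $r1=10 $r2=4 $r3=14 $r4=0 $r5=13 $r6=65524 $r7=10

4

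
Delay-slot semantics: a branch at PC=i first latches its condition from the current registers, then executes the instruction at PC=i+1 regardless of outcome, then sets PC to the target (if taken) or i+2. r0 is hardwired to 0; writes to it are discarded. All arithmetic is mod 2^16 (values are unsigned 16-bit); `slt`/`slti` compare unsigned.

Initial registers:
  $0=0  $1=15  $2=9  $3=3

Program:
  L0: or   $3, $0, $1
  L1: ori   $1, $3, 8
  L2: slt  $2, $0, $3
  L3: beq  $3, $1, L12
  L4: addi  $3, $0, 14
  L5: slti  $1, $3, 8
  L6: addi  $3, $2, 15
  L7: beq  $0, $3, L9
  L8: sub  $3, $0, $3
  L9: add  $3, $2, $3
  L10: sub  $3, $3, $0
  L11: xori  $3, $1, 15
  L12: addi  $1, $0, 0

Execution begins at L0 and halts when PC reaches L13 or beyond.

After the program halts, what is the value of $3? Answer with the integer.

  step pc=0: or   $3, $0, $1  regs=(0,15,9,15)
  step pc=1: ori   $1, $3, 8  regs=(0,15,9,15)
  step pc=2: slt  $2, $0, $3  regs=(0,15,1,15)
  step pc=3: beq  $3, $1, L12  cond=T  regs=(0,15,1,15)
  step pc=4: addi  $3, $0, 14  regs=(0,15,1,14)
  step pc=12: addi  $1, $0, 0  regs=(0,0,1,14)

14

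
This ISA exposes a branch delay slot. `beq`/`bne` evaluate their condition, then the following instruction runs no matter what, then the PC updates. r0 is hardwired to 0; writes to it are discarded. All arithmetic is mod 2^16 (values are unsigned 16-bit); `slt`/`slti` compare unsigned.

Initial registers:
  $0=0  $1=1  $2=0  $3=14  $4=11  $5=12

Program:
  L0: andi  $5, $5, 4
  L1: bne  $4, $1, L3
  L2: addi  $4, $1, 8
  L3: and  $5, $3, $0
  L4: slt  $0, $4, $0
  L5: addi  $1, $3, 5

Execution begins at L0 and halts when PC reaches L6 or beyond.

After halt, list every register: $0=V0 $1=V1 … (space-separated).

[0] andi  $5, $5, 4  →  {$0:0, $1:1, $2:0, $3:14, $4:11, $5:4}
[1] bne  $4, $1, L3  →  {$0:0, $1:1, $2:0, $3:14, $4:11, $5:4}  ⟨branch taken⟩
[2] addi  $4, $1, 8  →  {$0:0, $1:1, $2:0, $3:14, $4:9, $5:4}
[3] and  $5, $3, $0  →  {$0:0, $1:1, $2:0, $3:14, $4:9, $5:0}
[4] slt  $0, $4, $0  →  {$0:0, $1:1, $2:0, $3:14, $4:9, $5:0}
[5] addi  $1, $3, 5  →  {$0:0, $1:19, $2:0, $3:14, $4:9, $5:0}

$0=0 $1=19 $2=0 $3=14 $4=9 $5=0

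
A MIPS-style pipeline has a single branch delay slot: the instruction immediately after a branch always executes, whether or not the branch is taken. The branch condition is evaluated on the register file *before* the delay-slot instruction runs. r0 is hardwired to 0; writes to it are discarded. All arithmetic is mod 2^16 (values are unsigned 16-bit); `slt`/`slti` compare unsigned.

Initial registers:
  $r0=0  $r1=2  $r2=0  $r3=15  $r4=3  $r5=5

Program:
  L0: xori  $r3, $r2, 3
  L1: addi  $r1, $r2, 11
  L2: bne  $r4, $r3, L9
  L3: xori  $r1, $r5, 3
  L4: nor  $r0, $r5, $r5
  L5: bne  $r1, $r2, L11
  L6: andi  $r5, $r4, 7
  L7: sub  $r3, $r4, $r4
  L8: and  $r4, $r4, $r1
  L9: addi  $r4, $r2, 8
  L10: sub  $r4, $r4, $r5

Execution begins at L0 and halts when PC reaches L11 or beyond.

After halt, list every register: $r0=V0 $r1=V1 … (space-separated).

[0] xori  $r3, $r2, 3  →  {$r0:0, $r1:2, $r2:0, $r3:3, $r4:3, $r5:5}
[1] addi  $r1, $r2, 11  →  {$r0:0, $r1:11, $r2:0, $r3:3, $r4:3, $r5:5}
[2] bne  $r4, $r3, L9  →  {$r0:0, $r1:11, $r2:0, $r3:3, $r4:3, $r5:5}  ⟨branch fallthrough⟩
[3] xori  $r1, $r5, 3  →  {$r0:0, $r1:6, $r2:0, $r3:3, $r4:3, $r5:5}
[4] nor  $r0, $r5, $r5  →  {$r0:0, $r1:6, $r2:0, $r3:3, $r4:3, $r5:5}
[5] bne  $r1, $r2, L11  →  {$r0:0, $r1:6, $r2:0, $r3:3, $r4:3, $r5:5}  ⟨branch taken⟩
[6] andi  $r5, $r4, 7  →  {$r0:0, $r1:6, $r2:0, $r3:3, $r4:3, $r5:3}

$r0=0 $r1=6 $r2=0 $r3=3 $r4=3 $r5=3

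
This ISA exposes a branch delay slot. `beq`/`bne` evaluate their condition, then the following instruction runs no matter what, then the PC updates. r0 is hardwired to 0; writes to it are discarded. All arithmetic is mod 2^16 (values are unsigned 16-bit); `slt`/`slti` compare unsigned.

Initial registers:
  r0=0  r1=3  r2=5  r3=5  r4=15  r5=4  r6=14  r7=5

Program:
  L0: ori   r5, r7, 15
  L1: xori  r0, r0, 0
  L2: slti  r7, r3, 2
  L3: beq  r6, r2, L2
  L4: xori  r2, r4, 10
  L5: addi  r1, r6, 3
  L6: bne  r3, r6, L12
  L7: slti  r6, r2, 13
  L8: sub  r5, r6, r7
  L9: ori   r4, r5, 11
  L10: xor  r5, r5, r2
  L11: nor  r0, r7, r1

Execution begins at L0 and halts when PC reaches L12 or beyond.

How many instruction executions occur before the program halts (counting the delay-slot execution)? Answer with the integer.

8

PC=0  ori   r5, r7, 15       | r0=0 r1=3 r2=5 r3=5 r4=15 r5=15 r6=14 r7=5
PC=1  xori  r0, r0, 0        | r0=0 r1=3 r2=5 r3=5 r4=15 r5=15 r6=14 r7=5
PC=2  slti  r7, r3, 2        | r0=0 r1=3 r2=5 r3=5 r4=15 r5=15 r6=14 r7=0
PC=3  beq  r6, r2, L2        | r0=0 r1=3 r2=5 r3=5 r4=15 r5=15 r6=14 r7=0  [not taken]
PC=4  xori  r2, r4, 10       | r0=0 r1=3 r2=5 r3=5 r4=15 r5=15 r6=14 r7=0
PC=5  addi  r1, r6, 3        | r0=0 r1=17 r2=5 r3=5 r4=15 r5=15 r6=14 r7=0
PC=6  bne  r3, r6, L12       | r0=0 r1=17 r2=5 r3=5 r4=15 r5=15 r6=14 r7=0  [TAKEN]
PC=7  slti  r6, r2, 13       | r0=0 r1=17 r2=5 r3=5 r4=15 r5=15 r6=1 r7=0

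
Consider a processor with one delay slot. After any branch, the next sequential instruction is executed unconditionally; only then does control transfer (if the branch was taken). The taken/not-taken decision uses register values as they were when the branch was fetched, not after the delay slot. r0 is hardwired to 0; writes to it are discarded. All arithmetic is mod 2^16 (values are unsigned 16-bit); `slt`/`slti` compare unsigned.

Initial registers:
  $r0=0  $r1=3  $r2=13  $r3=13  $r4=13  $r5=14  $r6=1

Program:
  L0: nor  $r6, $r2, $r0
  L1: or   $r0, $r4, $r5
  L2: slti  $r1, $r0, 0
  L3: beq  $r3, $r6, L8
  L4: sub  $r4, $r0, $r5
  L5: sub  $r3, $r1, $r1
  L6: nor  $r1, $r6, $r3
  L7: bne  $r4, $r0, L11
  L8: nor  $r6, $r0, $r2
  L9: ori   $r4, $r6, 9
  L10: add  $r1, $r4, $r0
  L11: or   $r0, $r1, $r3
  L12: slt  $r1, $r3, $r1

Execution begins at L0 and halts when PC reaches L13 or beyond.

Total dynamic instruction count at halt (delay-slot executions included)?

11

  step pc=0: nor  $r6, $r2, $r0  regs=(0,3,13,13,13,14,65522)
  step pc=1: or   $r0, $r4, $r5  regs=(0,3,13,13,13,14,65522)
  step pc=2: slti  $r1, $r0, 0  regs=(0,0,13,13,13,14,65522)
  step pc=3: beq  $r3, $r6, L8  cond=F  regs=(0,0,13,13,13,14,65522)
  step pc=4: sub  $r4, $r0, $r5  regs=(0,0,13,13,65522,14,65522)
  step pc=5: sub  $r3, $r1, $r1  regs=(0,0,13,0,65522,14,65522)
  step pc=6: nor  $r1, $r6, $r3  regs=(0,13,13,0,65522,14,65522)
  step pc=7: bne  $r4, $r0, L11  cond=T  regs=(0,13,13,0,65522,14,65522)
  step pc=8: nor  $r6, $r0, $r2  regs=(0,13,13,0,65522,14,65522)
  step pc=11: or   $r0, $r1, $r3  regs=(0,13,13,0,65522,14,65522)
  step pc=12: slt  $r1, $r3, $r1  regs=(0,1,13,0,65522,14,65522)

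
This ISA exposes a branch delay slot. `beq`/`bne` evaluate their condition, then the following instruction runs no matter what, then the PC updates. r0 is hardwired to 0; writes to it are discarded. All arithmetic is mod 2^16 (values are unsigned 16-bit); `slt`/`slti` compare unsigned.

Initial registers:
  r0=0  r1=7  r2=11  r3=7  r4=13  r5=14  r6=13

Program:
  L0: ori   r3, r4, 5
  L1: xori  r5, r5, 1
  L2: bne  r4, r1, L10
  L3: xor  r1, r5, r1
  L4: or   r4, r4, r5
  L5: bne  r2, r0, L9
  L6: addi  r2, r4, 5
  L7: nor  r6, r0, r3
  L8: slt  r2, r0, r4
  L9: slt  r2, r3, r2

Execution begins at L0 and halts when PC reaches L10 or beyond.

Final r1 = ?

#0 ori   r3, r4, 5 ; 0/7/11/13/13/14/13
#1 xori  r5, r5, 1 ; 0/7/11/13/13/15/13
#2 bne  r4, r1, L10 ; 0/7/11/13/13/15/13 ; →target
#3 xor  r1, r5, r1 ; 0/8/11/13/13/15/13

8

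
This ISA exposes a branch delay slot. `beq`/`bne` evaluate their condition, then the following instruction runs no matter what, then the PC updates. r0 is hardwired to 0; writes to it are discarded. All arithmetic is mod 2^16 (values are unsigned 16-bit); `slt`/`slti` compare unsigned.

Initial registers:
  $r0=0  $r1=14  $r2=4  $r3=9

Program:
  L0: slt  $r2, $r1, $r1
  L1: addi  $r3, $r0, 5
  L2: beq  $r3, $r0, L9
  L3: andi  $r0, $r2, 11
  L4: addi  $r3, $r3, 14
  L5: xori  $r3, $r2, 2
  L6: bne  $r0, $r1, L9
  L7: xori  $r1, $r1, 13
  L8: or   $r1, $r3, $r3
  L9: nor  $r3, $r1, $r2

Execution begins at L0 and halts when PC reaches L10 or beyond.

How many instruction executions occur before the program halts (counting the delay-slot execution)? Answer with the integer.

#0 slt  $r2, $r1, $r1 ; 0/14/0/9
#1 addi  $r3, $r0, 5 ; 0/14/0/5
#2 beq  $r3, $r0, L9 ; 0/14/0/5 ; →fallthru
#3 andi  $r0, $r2, 11 ; 0/14/0/5
#4 addi  $r3, $r3, 14 ; 0/14/0/19
#5 xori  $r3, $r2, 2 ; 0/14/0/2
#6 bne  $r0, $r1, L9 ; 0/14/0/2 ; →target
#7 xori  $r1, $r1, 13 ; 0/3/0/2
#9 nor  $r3, $r1, $r2 ; 0/3/0/65532

9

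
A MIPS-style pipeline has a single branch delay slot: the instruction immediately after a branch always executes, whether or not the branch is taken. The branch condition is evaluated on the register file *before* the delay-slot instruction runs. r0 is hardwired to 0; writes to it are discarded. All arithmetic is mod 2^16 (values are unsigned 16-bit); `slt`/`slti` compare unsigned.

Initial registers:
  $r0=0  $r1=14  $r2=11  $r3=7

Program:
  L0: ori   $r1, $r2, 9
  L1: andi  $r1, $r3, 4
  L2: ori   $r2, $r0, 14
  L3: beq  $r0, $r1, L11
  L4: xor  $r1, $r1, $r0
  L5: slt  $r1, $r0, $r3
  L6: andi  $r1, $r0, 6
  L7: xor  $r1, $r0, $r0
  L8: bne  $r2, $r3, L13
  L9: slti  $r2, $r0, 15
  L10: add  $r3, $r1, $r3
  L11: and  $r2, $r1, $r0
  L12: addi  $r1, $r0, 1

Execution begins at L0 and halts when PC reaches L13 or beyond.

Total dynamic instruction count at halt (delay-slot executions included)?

  step pc=0: ori   $r1, $r2, 9  regs=(0,11,11,7)
  step pc=1: andi  $r1, $r3, 4  regs=(0,4,11,7)
  step pc=2: ori   $r2, $r0, 14  regs=(0,4,14,7)
  step pc=3: beq  $r0, $r1, L11  cond=F  regs=(0,4,14,7)
  step pc=4: xor  $r1, $r1, $r0  regs=(0,4,14,7)
  step pc=5: slt  $r1, $r0, $r3  regs=(0,1,14,7)
  step pc=6: andi  $r1, $r0, 6  regs=(0,0,14,7)
  step pc=7: xor  $r1, $r0, $r0  regs=(0,0,14,7)
  step pc=8: bne  $r2, $r3, L13  cond=T  regs=(0,0,14,7)
  step pc=9: slti  $r2, $r0, 15  regs=(0,0,1,7)

10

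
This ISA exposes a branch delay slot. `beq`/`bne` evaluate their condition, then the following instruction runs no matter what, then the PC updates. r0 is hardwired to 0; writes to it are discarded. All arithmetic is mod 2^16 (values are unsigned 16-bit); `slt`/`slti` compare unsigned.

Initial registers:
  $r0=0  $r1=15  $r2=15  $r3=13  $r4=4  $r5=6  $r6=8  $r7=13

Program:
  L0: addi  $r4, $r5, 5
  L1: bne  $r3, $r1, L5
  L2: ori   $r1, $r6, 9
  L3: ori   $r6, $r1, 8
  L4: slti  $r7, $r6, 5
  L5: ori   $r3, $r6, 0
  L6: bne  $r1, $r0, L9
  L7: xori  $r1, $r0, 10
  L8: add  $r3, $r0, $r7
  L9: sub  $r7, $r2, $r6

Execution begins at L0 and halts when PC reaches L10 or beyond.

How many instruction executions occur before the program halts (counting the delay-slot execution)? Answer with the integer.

PC=0  addi  $r4, $r5, 5      | $r0=0 $r1=15 $r2=15 $r3=13 $r4=11 $r5=6 $r6=8 $r7=13
PC=1  bne  $r3, $r1, L5      | $r0=0 $r1=15 $r2=15 $r3=13 $r4=11 $r5=6 $r6=8 $r7=13  [TAKEN]
PC=2  ori   $r1, $r6, 9      | $r0=0 $r1=9 $r2=15 $r3=13 $r4=11 $r5=6 $r6=8 $r7=13
PC=5  ori   $r3, $r6, 0      | $r0=0 $r1=9 $r2=15 $r3=8 $r4=11 $r5=6 $r6=8 $r7=13
PC=6  bne  $r1, $r0, L9      | $r0=0 $r1=9 $r2=15 $r3=8 $r4=11 $r5=6 $r6=8 $r7=13  [TAKEN]
PC=7  xori  $r1, $r0, 10     | $r0=0 $r1=10 $r2=15 $r3=8 $r4=11 $r5=6 $r6=8 $r7=13
PC=9  sub  $r7, $r2, $r6     | $r0=0 $r1=10 $r2=15 $r3=8 $r4=11 $r5=6 $r6=8 $r7=7

7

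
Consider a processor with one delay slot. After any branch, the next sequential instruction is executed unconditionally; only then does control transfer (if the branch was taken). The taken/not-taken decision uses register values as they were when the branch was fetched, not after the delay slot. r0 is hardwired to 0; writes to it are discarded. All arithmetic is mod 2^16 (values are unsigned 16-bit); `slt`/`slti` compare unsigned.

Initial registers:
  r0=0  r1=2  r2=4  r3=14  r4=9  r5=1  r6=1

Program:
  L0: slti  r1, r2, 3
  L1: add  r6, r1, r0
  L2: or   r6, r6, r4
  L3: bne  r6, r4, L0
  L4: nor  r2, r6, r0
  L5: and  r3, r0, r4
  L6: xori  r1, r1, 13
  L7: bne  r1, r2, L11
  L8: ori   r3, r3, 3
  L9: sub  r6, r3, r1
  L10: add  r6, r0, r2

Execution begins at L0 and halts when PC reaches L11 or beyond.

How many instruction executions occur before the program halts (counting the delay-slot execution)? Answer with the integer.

PC=0  slti  r1, r2, 3        | r0=0 r1=0 r2=4 r3=14 r4=9 r5=1 r6=1
PC=1  add  r6, r1, r0        | r0=0 r1=0 r2=4 r3=14 r4=9 r5=1 r6=0
PC=2  or   r6, r6, r4        | r0=0 r1=0 r2=4 r3=14 r4=9 r5=1 r6=9
PC=3  bne  r6, r4, L0        | r0=0 r1=0 r2=4 r3=14 r4=9 r5=1 r6=9  [not taken]
PC=4  nor  r2, r6, r0        | r0=0 r1=0 r2=65526 r3=14 r4=9 r5=1 r6=9
PC=5  and  r3, r0, r4        | r0=0 r1=0 r2=65526 r3=0 r4=9 r5=1 r6=9
PC=6  xori  r1, r1, 13       | r0=0 r1=13 r2=65526 r3=0 r4=9 r5=1 r6=9
PC=7  bne  r1, r2, L11       | r0=0 r1=13 r2=65526 r3=0 r4=9 r5=1 r6=9  [TAKEN]
PC=8  ori   r3, r3, 3        | r0=0 r1=13 r2=65526 r3=3 r4=9 r5=1 r6=9

9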